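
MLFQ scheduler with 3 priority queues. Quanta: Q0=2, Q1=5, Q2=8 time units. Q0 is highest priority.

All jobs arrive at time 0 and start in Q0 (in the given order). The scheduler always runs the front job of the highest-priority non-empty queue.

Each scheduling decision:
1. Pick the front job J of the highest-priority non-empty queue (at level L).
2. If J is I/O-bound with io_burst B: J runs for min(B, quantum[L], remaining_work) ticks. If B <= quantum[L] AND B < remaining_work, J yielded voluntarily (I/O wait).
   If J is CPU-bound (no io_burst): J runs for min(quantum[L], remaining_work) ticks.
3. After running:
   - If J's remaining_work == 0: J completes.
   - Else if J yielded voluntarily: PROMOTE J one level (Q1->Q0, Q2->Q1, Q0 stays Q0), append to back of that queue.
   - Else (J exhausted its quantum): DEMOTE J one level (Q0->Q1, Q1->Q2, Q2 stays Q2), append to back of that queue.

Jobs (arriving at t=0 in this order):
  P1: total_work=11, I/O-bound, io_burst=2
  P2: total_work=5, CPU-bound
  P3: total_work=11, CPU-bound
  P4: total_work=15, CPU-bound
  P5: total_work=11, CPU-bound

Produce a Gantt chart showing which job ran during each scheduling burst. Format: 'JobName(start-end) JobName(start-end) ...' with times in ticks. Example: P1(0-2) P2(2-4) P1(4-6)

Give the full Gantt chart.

t=0-2: P1@Q0 runs 2, rem=9, I/O yield, promote→Q0. Q0=[P2,P3,P4,P5,P1] Q1=[] Q2=[]
t=2-4: P2@Q0 runs 2, rem=3, quantum used, demote→Q1. Q0=[P3,P4,P5,P1] Q1=[P2] Q2=[]
t=4-6: P3@Q0 runs 2, rem=9, quantum used, demote→Q1. Q0=[P4,P5,P1] Q1=[P2,P3] Q2=[]
t=6-8: P4@Q0 runs 2, rem=13, quantum used, demote→Q1. Q0=[P5,P1] Q1=[P2,P3,P4] Q2=[]
t=8-10: P5@Q0 runs 2, rem=9, quantum used, demote→Q1. Q0=[P1] Q1=[P2,P3,P4,P5] Q2=[]
t=10-12: P1@Q0 runs 2, rem=7, I/O yield, promote→Q0. Q0=[P1] Q1=[P2,P3,P4,P5] Q2=[]
t=12-14: P1@Q0 runs 2, rem=5, I/O yield, promote→Q0. Q0=[P1] Q1=[P2,P3,P4,P5] Q2=[]
t=14-16: P1@Q0 runs 2, rem=3, I/O yield, promote→Q0. Q0=[P1] Q1=[P2,P3,P4,P5] Q2=[]
t=16-18: P1@Q0 runs 2, rem=1, I/O yield, promote→Q0. Q0=[P1] Q1=[P2,P3,P4,P5] Q2=[]
t=18-19: P1@Q0 runs 1, rem=0, completes. Q0=[] Q1=[P2,P3,P4,P5] Q2=[]
t=19-22: P2@Q1 runs 3, rem=0, completes. Q0=[] Q1=[P3,P4,P5] Q2=[]
t=22-27: P3@Q1 runs 5, rem=4, quantum used, demote→Q2. Q0=[] Q1=[P4,P5] Q2=[P3]
t=27-32: P4@Q1 runs 5, rem=8, quantum used, demote→Q2. Q0=[] Q1=[P5] Q2=[P3,P4]
t=32-37: P5@Q1 runs 5, rem=4, quantum used, demote→Q2. Q0=[] Q1=[] Q2=[P3,P4,P5]
t=37-41: P3@Q2 runs 4, rem=0, completes. Q0=[] Q1=[] Q2=[P4,P5]
t=41-49: P4@Q2 runs 8, rem=0, completes. Q0=[] Q1=[] Q2=[P5]
t=49-53: P5@Q2 runs 4, rem=0, completes. Q0=[] Q1=[] Q2=[]

Answer: P1(0-2) P2(2-4) P3(4-6) P4(6-8) P5(8-10) P1(10-12) P1(12-14) P1(14-16) P1(16-18) P1(18-19) P2(19-22) P3(22-27) P4(27-32) P5(32-37) P3(37-41) P4(41-49) P5(49-53)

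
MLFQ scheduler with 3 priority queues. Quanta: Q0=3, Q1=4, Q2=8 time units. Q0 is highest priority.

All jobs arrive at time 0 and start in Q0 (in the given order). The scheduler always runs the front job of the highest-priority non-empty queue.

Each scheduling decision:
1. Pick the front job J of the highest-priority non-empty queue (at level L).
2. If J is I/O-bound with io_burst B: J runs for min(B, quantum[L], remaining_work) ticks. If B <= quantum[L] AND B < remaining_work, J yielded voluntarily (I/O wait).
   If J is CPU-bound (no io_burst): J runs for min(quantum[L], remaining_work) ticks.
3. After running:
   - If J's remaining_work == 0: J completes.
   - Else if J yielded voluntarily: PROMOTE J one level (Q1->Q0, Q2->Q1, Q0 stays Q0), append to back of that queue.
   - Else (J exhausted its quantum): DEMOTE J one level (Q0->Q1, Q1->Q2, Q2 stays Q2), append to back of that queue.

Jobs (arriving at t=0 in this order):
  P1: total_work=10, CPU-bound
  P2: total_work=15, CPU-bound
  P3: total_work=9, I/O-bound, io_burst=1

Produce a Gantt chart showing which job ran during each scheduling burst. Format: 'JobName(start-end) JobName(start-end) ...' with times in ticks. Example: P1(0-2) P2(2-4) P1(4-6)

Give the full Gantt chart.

t=0-3: P1@Q0 runs 3, rem=7, quantum used, demote→Q1. Q0=[P2,P3] Q1=[P1] Q2=[]
t=3-6: P2@Q0 runs 3, rem=12, quantum used, demote→Q1. Q0=[P3] Q1=[P1,P2] Q2=[]
t=6-7: P3@Q0 runs 1, rem=8, I/O yield, promote→Q0. Q0=[P3] Q1=[P1,P2] Q2=[]
t=7-8: P3@Q0 runs 1, rem=7, I/O yield, promote→Q0. Q0=[P3] Q1=[P1,P2] Q2=[]
t=8-9: P3@Q0 runs 1, rem=6, I/O yield, promote→Q0. Q0=[P3] Q1=[P1,P2] Q2=[]
t=9-10: P3@Q0 runs 1, rem=5, I/O yield, promote→Q0. Q0=[P3] Q1=[P1,P2] Q2=[]
t=10-11: P3@Q0 runs 1, rem=4, I/O yield, promote→Q0. Q0=[P3] Q1=[P1,P2] Q2=[]
t=11-12: P3@Q0 runs 1, rem=3, I/O yield, promote→Q0. Q0=[P3] Q1=[P1,P2] Q2=[]
t=12-13: P3@Q0 runs 1, rem=2, I/O yield, promote→Q0. Q0=[P3] Q1=[P1,P2] Q2=[]
t=13-14: P3@Q0 runs 1, rem=1, I/O yield, promote→Q0. Q0=[P3] Q1=[P1,P2] Q2=[]
t=14-15: P3@Q0 runs 1, rem=0, completes. Q0=[] Q1=[P1,P2] Q2=[]
t=15-19: P1@Q1 runs 4, rem=3, quantum used, demote→Q2. Q0=[] Q1=[P2] Q2=[P1]
t=19-23: P2@Q1 runs 4, rem=8, quantum used, demote→Q2. Q0=[] Q1=[] Q2=[P1,P2]
t=23-26: P1@Q2 runs 3, rem=0, completes. Q0=[] Q1=[] Q2=[P2]
t=26-34: P2@Q2 runs 8, rem=0, completes. Q0=[] Q1=[] Q2=[]

Answer: P1(0-3) P2(3-6) P3(6-7) P3(7-8) P3(8-9) P3(9-10) P3(10-11) P3(11-12) P3(12-13) P3(13-14) P3(14-15) P1(15-19) P2(19-23) P1(23-26) P2(26-34)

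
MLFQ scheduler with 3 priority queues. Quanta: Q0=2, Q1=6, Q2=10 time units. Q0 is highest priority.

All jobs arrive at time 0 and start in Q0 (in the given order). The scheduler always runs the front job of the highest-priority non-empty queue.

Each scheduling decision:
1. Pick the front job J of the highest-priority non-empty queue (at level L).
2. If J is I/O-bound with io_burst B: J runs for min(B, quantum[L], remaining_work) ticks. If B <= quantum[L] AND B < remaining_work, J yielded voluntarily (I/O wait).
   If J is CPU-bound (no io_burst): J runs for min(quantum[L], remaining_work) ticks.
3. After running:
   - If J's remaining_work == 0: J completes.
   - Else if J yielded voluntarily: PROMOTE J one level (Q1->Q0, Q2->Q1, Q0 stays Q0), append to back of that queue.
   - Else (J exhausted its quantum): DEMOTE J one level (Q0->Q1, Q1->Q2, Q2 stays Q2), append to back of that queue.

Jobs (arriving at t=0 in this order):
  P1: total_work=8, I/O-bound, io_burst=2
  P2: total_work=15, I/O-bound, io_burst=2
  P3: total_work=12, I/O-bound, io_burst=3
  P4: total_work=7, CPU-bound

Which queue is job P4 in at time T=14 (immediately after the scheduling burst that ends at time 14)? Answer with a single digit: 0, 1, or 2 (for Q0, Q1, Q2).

t=0-2: P1@Q0 runs 2, rem=6, I/O yield, promote→Q0. Q0=[P2,P3,P4,P1] Q1=[] Q2=[]
t=2-4: P2@Q0 runs 2, rem=13, I/O yield, promote→Q0. Q0=[P3,P4,P1,P2] Q1=[] Q2=[]
t=4-6: P3@Q0 runs 2, rem=10, quantum used, demote→Q1. Q0=[P4,P1,P2] Q1=[P3] Q2=[]
t=6-8: P4@Q0 runs 2, rem=5, quantum used, demote→Q1. Q0=[P1,P2] Q1=[P3,P4] Q2=[]
t=8-10: P1@Q0 runs 2, rem=4, I/O yield, promote→Q0. Q0=[P2,P1] Q1=[P3,P4] Q2=[]
t=10-12: P2@Q0 runs 2, rem=11, I/O yield, promote→Q0. Q0=[P1,P2] Q1=[P3,P4] Q2=[]
t=12-14: P1@Q0 runs 2, rem=2, I/O yield, promote→Q0. Q0=[P2,P1] Q1=[P3,P4] Q2=[]
t=14-16: P2@Q0 runs 2, rem=9, I/O yield, promote→Q0. Q0=[P1,P2] Q1=[P3,P4] Q2=[]
t=16-18: P1@Q0 runs 2, rem=0, completes. Q0=[P2] Q1=[P3,P4] Q2=[]
t=18-20: P2@Q0 runs 2, rem=7, I/O yield, promote→Q0. Q0=[P2] Q1=[P3,P4] Q2=[]
t=20-22: P2@Q0 runs 2, rem=5, I/O yield, promote→Q0. Q0=[P2] Q1=[P3,P4] Q2=[]
t=22-24: P2@Q0 runs 2, rem=3, I/O yield, promote→Q0. Q0=[P2] Q1=[P3,P4] Q2=[]
t=24-26: P2@Q0 runs 2, rem=1, I/O yield, promote→Q0. Q0=[P2] Q1=[P3,P4] Q2=[]
t=26-27: P2@Q0 runs 1, rem=0, completes. Q0=[] Q1=[P3,P4] Q2=[]
t=27-30: P3@Q1 runs 3, rem=7, I/O yield, promote→Q0. Q0=[P3] Q1=[P4] Q2=[]
t=30-32: P3@Q0 runs 2, rem=5, quantum used, demote→Q1. Q0=[] Q1=[P4,P3] Q2=[]
t=32-37: P4@Q1 runs 5, rem=0, completes. Q0=[] Q1=[P3] Q2=[]
t=37-40: P3@Q1 runs 3, rem=2, I/O yield, promote→Q0. Q0=[P3] Q1=[] Q2=[]
t=40-42: P3@Q0 runs 2, rem=0, completes. Q0=[] Q1=[] Q2=[]

Answer: 1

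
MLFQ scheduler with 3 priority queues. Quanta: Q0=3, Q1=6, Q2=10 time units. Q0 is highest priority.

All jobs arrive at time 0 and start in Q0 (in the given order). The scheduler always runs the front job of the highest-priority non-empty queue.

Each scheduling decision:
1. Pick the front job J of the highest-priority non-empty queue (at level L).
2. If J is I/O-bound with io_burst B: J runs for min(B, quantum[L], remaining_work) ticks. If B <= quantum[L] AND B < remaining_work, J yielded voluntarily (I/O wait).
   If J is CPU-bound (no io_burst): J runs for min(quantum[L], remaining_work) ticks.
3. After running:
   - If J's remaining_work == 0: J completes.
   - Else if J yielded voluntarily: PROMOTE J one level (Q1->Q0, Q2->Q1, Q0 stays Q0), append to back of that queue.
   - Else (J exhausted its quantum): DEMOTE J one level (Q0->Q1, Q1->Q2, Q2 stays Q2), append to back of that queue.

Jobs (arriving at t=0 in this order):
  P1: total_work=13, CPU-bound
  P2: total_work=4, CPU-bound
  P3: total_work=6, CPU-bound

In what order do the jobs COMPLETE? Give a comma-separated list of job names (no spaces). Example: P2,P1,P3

Answer: P2,P3,P1

Derivation:
t=0-3: P1@Q0 runs 3, rem=10, quantum used, demote→Q1. Q0=[P2,P3] Q1=[P1] Q2=[]
t=3-6: P2@Q0 runs 3, rem=1, quantum used, demote→Q1. Q0=[P3] Q1=[P1,P2] Q2=[]
t=6-9: P3@Q0 runs 3, rem=3, quantum used, demote→Q1. Q0=[] Q1=[P1,P2,P3] Q2=[]
t=9-15: P1@Q1 runs 6, rem=4, quantum used, demote→Q2. Q0=[] Q1=[P2,P3] Q2=[P1]
t=15-16: P2@Q1 runs 1, rem=0, completes. Q0=[] Q1=[P3] Q2=[P1]
t=16-19: P3@Q1 runs 3, rem=0, completes. Q0=[] Q1=[] Q2=[P1]
t=19-23: P1@Q2 runs 4, rem=0, completes. Q0=[] Q1=[] Q2=[]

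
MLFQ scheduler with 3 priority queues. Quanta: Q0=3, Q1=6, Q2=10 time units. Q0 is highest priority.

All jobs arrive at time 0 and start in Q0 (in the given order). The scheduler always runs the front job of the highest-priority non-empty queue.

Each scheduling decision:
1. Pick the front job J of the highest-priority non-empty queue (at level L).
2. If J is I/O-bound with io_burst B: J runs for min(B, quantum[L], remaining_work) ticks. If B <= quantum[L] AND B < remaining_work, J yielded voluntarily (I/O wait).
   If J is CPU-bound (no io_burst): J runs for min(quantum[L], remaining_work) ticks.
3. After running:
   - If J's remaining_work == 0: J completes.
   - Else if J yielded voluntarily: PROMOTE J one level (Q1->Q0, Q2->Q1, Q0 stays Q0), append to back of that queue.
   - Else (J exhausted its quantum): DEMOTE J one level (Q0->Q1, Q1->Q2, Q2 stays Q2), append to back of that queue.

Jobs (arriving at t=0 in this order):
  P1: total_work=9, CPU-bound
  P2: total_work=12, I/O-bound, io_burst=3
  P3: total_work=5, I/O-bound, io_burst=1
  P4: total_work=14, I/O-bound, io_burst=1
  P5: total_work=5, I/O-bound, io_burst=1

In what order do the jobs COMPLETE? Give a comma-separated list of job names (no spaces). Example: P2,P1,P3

Answer: P2,P3,P5,P4,P1

Derivation:
t=0-3: P1@Q0 runs 3, rem=6, quantum used, demote→Q1. Q0=[P2,P3,P4,P5] Q1=[P1] Q2=[]
t=3-6: P2@Q0 runs 3, rem=9, I/O yield, promote→Q0. Q0=[P3,P4,P5,P2] Q1=[P1] Q2=[]
t=6-7: P3@Q0 runs 1, rem=4, I/O yield, promote→Q0. Q0=[P4,P5,P2,P3] Q1=[P1] Q2=[]
t=7-8: P4@Q0 runs 1, rem=13, I/O yield, promote→Q0. Q0=[P5,P2,P3,P4] Q1=[P1] Q2=[]
t=8-9: P5@Q0 runs 1, rem=4, I/O yield, promote→Q0. Q0=[P2,P3,P4,P5] Q1=[P1] Q2=[]
t=9-12: P2@Q0 runs 3, rem=6, I/O yield, promote→Q0. Q0=[P3,P4,P5,P2] Q1=[P1] Q2=[]
t=12-13: P3@Q0 runs 1, rem=3, I/O yield, promote→Q0. Q0=[P4,P5,P2,P3] Q1=[P1] Q2=[]
t=13-14: P4@Q0 runs 1, rem=12, I/O yield, promote→Q0. Q0=[P5,P2,P3,P4] Q1=[P1] Q2=[]
t=14-15: P5@Q0 runs 1, rem=3, I/O yield, promote→Q0. Q0=[P2,P3,P4,P5] Q1=[P1] Q2=[]
t=15-18: P2@Q0 runs 3, rem=3, I/O yield, promote→Q0. Q0=[P3,P4,P5,P2] Q1=[P1] Q2=[]
t=18-19: P3@Q0 runs 1, rem=2, I/O yield, promote→Q0. Q0=[P4,P5,P2,P3] Q1=[P1] Q2=[]
t=19-20: P4@Q0 runs 1, rem=11, I/O yield, promote→Q0. Q0=[P5,P2,P3,P4] Q1=[P1] Q2=[]
t=20-21: P5@Q0 runs 1, rem=2, I/O yield, promote→Q0. Q0=[P2,P3,P4,P5] Q1=[P1] Q2=[]
t=21-24: P2@Q0 runs 3, rem=0, completes. Q0=[P3,P4,P5] Q1=[P1] Q2=[]
t=24-25: P3@Q0 runs 1, rem=1, I/O yield, promote→Q0. Q0=[P4,P5,P3] Q1=[P1] Q2=[]
t=25-26: P4@Q0 runs 1, rem=10, I/O yield, promote→Q0. Q0=[P5,P3,P4] Q1=[P1] Q2=[]
t=26-27: P5@Q0 runs 1, rem=1, I/O yield, promote→Q0. Q0=[P3,P4,P5] Q1=[P1] Q2=[]
t=27-28: P3@Q0 runs 1, rem=0, completes. Q0=[P4,P5] Q1=[P1] Q2=[]
t=28-29: P4@Q0 runs 1, rem=9, I/O yield, promote→Q0. Q0=[P5,P4] Q1=[P1] Q2=[]
t=29-30: P5@Q0 runs 1, rem=0, completes. Q0=[P4] Q1=[P1] Q2=[]
t=30-31: P4@Q0 runs 1, rem=8, I/O yield, promote→Q0. Q0=[P4] Q1=[P1] Q2=[]
t=31-32: P4@Q0 runs 1, rem=7, I/O yield, promote→Q0. Q0=[P4] Q1=[P1] Q2=[]
t=32-33: P4@Q0 runs 1, rem=6, I/O yield, promote→Q0. Q0=[P4] Q1=[P1] Q2=[]
t=33-34: P4@Q0 runs 1, rem=5, I/O yield, promote→Q0. Q0=[P4] Q1=[P1] Q2=[]
t=34-35: P4@Q0 runs 1, rem=4, I/O yield, promote→Q0. Q0=[P4] Q1=[P1] Q2=[]
t=35-36: P4@Q0 runs 1, rem=3, I/O yield, promote→Q0. Q0=[P4] Q1=[P1] Q2=[]
t=36-37: P4@Q0 runs 1, rem=2, I/O yield, promote→Q0. Q0=[P4] Q1=[P1] Q2=[]
t=37-38: P4@Q0 runs 1, rem=1, I/O yield, promote→Q0. Q0=[P4] Q1=[P1] Q2=[]
t=38-39: P4@Q0 runs 1, rem=0, completes. Q0=[] Q1=[P1] Q2=[]
t=39-45: P1@Q1 runs 6, rem=0, completes. Q0=[] Q1=[] Q2=[]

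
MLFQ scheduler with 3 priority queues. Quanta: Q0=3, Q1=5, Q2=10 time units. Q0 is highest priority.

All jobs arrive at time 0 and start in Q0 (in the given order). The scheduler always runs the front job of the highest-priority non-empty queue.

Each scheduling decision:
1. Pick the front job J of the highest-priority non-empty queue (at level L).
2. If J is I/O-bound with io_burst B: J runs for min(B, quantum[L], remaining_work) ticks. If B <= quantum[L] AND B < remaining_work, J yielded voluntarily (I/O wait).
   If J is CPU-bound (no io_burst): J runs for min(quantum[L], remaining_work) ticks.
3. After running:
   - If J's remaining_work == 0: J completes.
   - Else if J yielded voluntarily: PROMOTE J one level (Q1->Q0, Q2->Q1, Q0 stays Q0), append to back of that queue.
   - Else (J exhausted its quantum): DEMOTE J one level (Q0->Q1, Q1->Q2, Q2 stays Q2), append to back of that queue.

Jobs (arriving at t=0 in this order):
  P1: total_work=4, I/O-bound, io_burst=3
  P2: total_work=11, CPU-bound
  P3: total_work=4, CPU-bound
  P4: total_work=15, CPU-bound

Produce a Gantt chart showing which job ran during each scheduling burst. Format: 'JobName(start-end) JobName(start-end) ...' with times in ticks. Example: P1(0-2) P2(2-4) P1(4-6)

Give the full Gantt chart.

t=0-3: P1@Q0 runs 3, rem=1, I/O yield, promote→Q0. Q0=[P2,P3,P4,P1] Q1=[] Q2=[]
t=3-6: P2@Q0 runs 3, rem=8, quantum used, demote→Q1. Q0=[P3,P4,P1] Q1=[P2] Q2=[]
t=6-9: P3@Q0 runs 3, rem=1, quantum used, demote→Q1. Q0=[P4,P1] Q1=[P2,P3] Q2=[]
t=9-12: P4@Q0 runs 3, rem=12, quantum used, demote→Q1. Q0=[P1] Q1=[P2,P3,P4] Q2=[]
t=12-13: P1@Q0 runs 1, rem=0, completes. Q0=[] Q1=[P2,P3,P4] Q2=[]
t=13-18: P2@Q1 runs 5, rem=3, quantum used, demote→Q2. Q0=[] Q1=[P3,P4] Q2=[P2]
t=18-19: P3@Q1 runs 1, rem=0, completes. Q0=[] Q1=[P4] Q2=[P2]
t=19-24: P4@Q1 runs 5, rem=7, quantum used, demote→Q2. Q0=[] Q1=[] Q2=[P2,P4]
t=24-27: P2@Q2 runs 3, rem=0, completes. Q0=[] Q1=[] Q2=[P4]
t=27-34: P4@Q2 runs 7, rem=0, completes. Q0=[] Q1=[] Q2=[]

Answer: P1(0-3) P2(3-6) P3(6-9) P4(9-12) P1(12-13) P2(13-18) P3(18-19) P4(19-24) P2(24-27) P4(27-34)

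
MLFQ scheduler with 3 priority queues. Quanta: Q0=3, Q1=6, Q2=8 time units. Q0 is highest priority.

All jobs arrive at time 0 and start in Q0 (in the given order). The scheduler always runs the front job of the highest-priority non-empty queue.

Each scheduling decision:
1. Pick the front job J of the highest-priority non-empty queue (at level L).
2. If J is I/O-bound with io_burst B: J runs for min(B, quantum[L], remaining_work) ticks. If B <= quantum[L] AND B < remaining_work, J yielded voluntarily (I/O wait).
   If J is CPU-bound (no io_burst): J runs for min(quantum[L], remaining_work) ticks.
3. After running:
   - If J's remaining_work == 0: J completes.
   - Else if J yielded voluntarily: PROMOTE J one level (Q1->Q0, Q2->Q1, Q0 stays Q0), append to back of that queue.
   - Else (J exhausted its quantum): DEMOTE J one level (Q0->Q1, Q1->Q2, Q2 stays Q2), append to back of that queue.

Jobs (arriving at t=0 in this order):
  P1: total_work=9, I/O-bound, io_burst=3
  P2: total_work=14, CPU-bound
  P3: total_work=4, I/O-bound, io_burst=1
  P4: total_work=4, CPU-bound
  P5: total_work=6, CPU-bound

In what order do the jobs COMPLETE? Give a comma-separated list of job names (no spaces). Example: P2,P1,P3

Answer: P1,P3,P4,P5,P2

Derivation:
t=0-3: P1@Q0 runs 3, rem=6, I/O yield, promote→Q0. Q0=[P2,P3,P4,P5,P1] Q1=[] Q2=[]
t=3-6: P2@Q0 runs 3, rem=11, quantum used, demote→Q1. Q0=[P3,P4,P5,P1] Q1=[P2] Q2=[]
t=6-7: P3@Q0 runs 1, rem=3, I/O yield, promote→Q0. Q0=[P4,P5,P1,P3] Q1=[P2] Q2=[]
t=7-10: P4@Q0 runs 3, rem=1, quantum used, demote→Q1. Q0=[P5,P1,P3] Q1=[P2,P4] Q2=[]
t=10-13: P5@Q0 runs 3, rem=3, quantum used, demote→Q1. Q0=[P1,P3] Q1=[P2,P4,P5] Q2=[]
t=13-16: P1@Q0 runs 3, rem=3, I/O yield, promote→Q0. Q0=[P3,P1] Q1=[P2,P4,P5] Q2=[]
t=16-17: P3@Q0 runs 1, rem=2, I/O yield, promote→Q0. Q0=[P1,P3] Q1=[P2,P4,P5] Q2=[]
t=17-20: P1@Q0 runs 3, rem=0, completes. Q0=[P3] Q1=[P2,P4,P5] Q2=[]
t=20-21: P3@Q0 runs 1, rem=1, I/O yield, promote→Q0. Q0=[P3] Q1=[P2,P4,P5] Q2=[]
t=21-22: P3@Q0 runs 1, rem=0, completes. Q0=[] Q1=[P2,P4,P5] Q2=[]
t=22-28: P2@Q1 runs 6, rem=5, quantum used, demote→Q2. Q0=[] Q1=[P4,P5] Q2=[P2]
t=28-29: P4@Q1 runs 1, rem=0, completes. Q0=[] Q1=[P5] Q2=[P2]
t=29-32: P5@Q1 runs 3, rem=0, completes. Q0=[] Q1=[] Q2=[P2]
t=32-37: P2@Q2 runs 5, rem=0, completes. Q0=[] Q1=[] Q2=[]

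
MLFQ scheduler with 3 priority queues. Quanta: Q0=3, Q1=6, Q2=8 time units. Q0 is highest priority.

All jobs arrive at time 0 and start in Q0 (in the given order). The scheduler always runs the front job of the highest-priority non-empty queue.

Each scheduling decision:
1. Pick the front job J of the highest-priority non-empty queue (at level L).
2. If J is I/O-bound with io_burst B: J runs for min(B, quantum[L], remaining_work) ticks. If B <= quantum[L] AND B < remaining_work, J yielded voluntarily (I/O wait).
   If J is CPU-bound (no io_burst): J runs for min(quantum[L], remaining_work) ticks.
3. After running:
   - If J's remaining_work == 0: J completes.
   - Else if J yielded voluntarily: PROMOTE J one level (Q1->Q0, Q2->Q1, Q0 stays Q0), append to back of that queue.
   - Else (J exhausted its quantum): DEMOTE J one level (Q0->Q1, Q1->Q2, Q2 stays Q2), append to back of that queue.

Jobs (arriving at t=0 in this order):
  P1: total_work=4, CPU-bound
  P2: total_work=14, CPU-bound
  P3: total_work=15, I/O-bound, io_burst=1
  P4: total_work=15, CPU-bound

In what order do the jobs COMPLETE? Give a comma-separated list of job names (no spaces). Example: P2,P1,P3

t=0-3: P1@Q0 runs 3, rem=1, quantum used, demote→Q1. Q0=[P2,P3,P4] Q1=[P1] Q2=[]
t=3-6: P2@Q0 runs 3, rem=11, quantum used, demote→Q1. Q0=[P3,P4] Q1=[P1,P2] Q2=[]
t=6-7: P3@Q0 runs 1, rem=14, I/O yield, promote→Q0. Q0=[P4,P3] Q1=[P1,P2] Q2=[]
t=7-10: P4@Q0 runs 3, rem=12, quantum used, demote→Q1. Q0=[P3] Q1=[P1,P2,P4] Q2=[]
t=10-11: P3@Q0 runs 1, rem=13, I/O yield, promote→Q0. Q0=[P3] Q1=[P1,P2,P4] Q2=[]
t=11-12: P3@Q0 runs 1, rem=12, I/O yield, promote→Q0. Q0=[P3] Q1=[P1,P2,P4] Q2=[]
t=12-13: P3@Q0 runs 1, rem=11, I/O yield, promote→Q0. Q0=[P3] Q1=[P1,P2,P4] Q2=[]
t=13-14: P3@Q0 runs 1, rem=10, I/O yield, promote→Q0. Q0=[P3] Q1=[P1,P2,P4] Q2=[]
t=14-15: P3@Q0 runs 1, rem=9, I/O yield, promote→Q0. Q0=[P3] Q1=[P1,P2,P4] Q2=[]
t=15-16: P3@Q0 runs 1, rem=8, I/O yield, promote→Q0. Q0=[P3] Q1=[P1,P2,P4] Q2=[]
t=16-17: P3@Q0 runs 1, rem=7, I/O yield, promote→Q0. Q0=[P3] Q1=[P1,P2,P4] Q2=[]
t=17-18: P3@Q0 runs 1, rem=6, I/O yield, promote→Q0. Q0=[P3] Q1=[P1,P2,P4] Q2=[]
t=18-19: P3@Q0 runs 1, rem=5, I/O yield, promote→Q0. Q0=[P3] Q1=[P1,P2,P4] Q2=[]
t=19-20: P3@Q0 runs 1, rem=4, I/O yield, promote→Q0. Q0=[P3] Q1=[P1,P2,P4] Q2=[]
t=20-21: P3@Q0 runs 1, rem=3, I/O yield, promote→Q0. Q0=[P3] Q1=[P1,P2,P4] Q2=[]
t=21-22: P3@Q0 runs 1, rem=2, I/O yield, promote→Q0. Q0=[P3] Q1=[P1,P2,P4] Q2=[]
t=22-23: P3@Q0 runs 1, rem=1, I/O yield, promote→Q0. Q0=[P3] Q1=[P1,P2,P4] Q2=[]
t=23-24: P3@Q0 runs 1, rem=0, completes. Q0=[] Q1=[P1,P2,P4] Q2=[]
t=24-25: P1@Q1 runs 1, rem=0, completes. Q0=[] Q1=[P2,P4] Q2=[]
t=25-31: P2@Q1 runs 6, rem=5, quantum used, demote→Q2. Q0=[] Q1=[P4] Q2=[P2]
t=31-37: P4@Q1 runs 6, rem=6, quantum used, demote→Q2. Q0=[] Q1=[] Q2=[P2,P4]
t=37-42: P2@Q2 runs 5, rem=0, completes. Q0=[] Q1=[] Q2=[P4]
t=42-48: P4@Q2 runs 6, rem=0, completes. Q0=[] Q1=[] Q2=[]

Answer: P3,P1,P2,P4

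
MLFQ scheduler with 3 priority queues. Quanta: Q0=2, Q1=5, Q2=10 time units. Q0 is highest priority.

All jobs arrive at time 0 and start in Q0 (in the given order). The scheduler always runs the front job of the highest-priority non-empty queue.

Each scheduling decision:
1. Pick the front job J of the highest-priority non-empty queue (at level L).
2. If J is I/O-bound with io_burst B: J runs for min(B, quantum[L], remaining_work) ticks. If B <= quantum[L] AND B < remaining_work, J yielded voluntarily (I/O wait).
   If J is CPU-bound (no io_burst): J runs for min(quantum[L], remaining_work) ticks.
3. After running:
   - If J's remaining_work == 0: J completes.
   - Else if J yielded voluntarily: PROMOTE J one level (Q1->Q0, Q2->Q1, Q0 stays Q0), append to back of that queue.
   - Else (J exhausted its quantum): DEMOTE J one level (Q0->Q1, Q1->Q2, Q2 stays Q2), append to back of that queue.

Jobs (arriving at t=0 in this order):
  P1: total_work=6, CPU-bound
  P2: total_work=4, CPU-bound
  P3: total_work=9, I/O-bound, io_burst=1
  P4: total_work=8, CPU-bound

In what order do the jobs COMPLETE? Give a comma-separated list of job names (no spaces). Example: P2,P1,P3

Answer: P3,P1,P2,P4

Derivation:
t=0-2: P1@Q0 runs 2, rem=4, quantum used, demote→Q1. Q0=[P2,P3,P4] Q1=[P1] Q2=[]
t=2-4: P2@Q0 runs 2, rem=2, quantum used, demote→Q1. Q0=[P3,P4] Q1=[P1,P2] Q2=[]
t=4-5: P3@Q0 runs 1, rem=8, I/O yield, promote→Q0. Q0=[P4,P3] Q1=[P1,P2] Q2=[]
t=5-7: P4@Q0 runs 2, rem=6, quantum used, demote→Q1. Q0=[P3] Q1=[P1,P2,P4] Q2=[]
t=7-8: P3@Q0 runs 1, rem=7, I/O yield, promote→Q0. Q0=[P3] Q1=[P1,P2,P4] Q2=[]
t=8-9: P3@Q0 runs 1, rem=6, I/O yield, promote→Q0. Q0=[P3] Q1=[P1,P2,P4] Q2=[]
t=9-10: P3@Q0 runs 1, rem=5, I/O yield, promote→Q0. Q0=[P3] Q1=[P1,P2,P4] Q2=[]
t=10-11: P3@Q0 runs 1, rem=4, I/O yield, promote→Q0. Q0=[P3] Q1=[P1,P2,P4] Q2=[]
t=11-12: P3@Q0 runs 1, rem=3, I/O yield, promote→Q0. Q0=[P3] Q1=[P1,P2,P4] Q2=[]
t=12-13: P3@Q0 runs 1, rem=2, I/O yield, promote→Q0. Q0=[P3] Q1=[P1,P2,P4] Q2=[]
t=13-14: P3@Q0 runs 1, rem=1, I/O yield, promote→Q0. Q0=[P3] Q1=[P1,P2,P4] Q2=[]
t=14-15: P3@Q0 runs 1, rem=0, completes. Q0=[] Q1=[P1,P2,P4] Q2=[]
t=15-19: P1@Q1 runs 4, rem=0, completes. Q0=[] Q1=[P2,P4] Q2=[]
t=19-21: P2@Q1 runs 2, rem=0, completes. Q0=[] Q1=[P4] Q2=[]
t=21-26: P4@Q1 runs 5, rem=1, quantum used, demote→Q2. Q0=[] Q1=[] Q2=[P4]
t=26-27: P4@Q2 runs 1, rem=0, completes. Q0=[] Q1=[] Q2=[]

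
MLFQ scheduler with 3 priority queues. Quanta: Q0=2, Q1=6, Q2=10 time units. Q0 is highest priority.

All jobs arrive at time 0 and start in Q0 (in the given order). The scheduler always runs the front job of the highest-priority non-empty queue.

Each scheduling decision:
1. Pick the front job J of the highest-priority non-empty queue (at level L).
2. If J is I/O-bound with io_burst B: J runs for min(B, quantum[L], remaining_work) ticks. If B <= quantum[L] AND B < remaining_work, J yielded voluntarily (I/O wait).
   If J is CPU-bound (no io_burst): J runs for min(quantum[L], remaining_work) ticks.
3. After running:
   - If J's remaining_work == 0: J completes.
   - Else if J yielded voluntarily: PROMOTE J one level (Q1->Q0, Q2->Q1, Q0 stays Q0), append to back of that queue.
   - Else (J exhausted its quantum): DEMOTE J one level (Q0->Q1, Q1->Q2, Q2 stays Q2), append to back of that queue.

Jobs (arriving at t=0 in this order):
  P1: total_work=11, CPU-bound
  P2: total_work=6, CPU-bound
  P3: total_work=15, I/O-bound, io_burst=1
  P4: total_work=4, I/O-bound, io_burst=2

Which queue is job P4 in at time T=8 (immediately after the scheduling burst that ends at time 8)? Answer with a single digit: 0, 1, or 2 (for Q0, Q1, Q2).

Answer: 0

Derivation:
t=0-2: P1@Q0 runs 2, rem=9, quantum used, demote→Q1. Q0=[P2,P3,P4] Q1=[P1] Q2=[]
t=2-4: P2@Q0 runs 2, rem=4, quantum used, demote→Q1. Q0=[P3,P4] Q1=[P1,P2] Q2=[]
t=4-5: P3@Q0 runs 1, rem=14, I/O yield, promote→Q0. Q0=[P4,P3] Q1=[P1,P2] Q2=[]
t=5-7: P4@Q0 runs 2, rem=2, I/O yield, promote→Q0. Q0=[P3,P4] Q1=[P1,P2] Q2=[]
t=7-8: P3@Q0 runs 1, rem=13, I/O yield, promote→Q0. Q0=[P4,P3] Q1=[P1,P2] Q2=[]
t=8-10: P4@Q0 runs 2, rem=0, completes. Q0=[P3] Q1=[P1,P2] Q2=[]
t=10-11: P3@Q0 runs 1, rem=12, I/O yield, promote→Q0. Q0=[P3] Q1=[P1,P2] Q2=[]
t=11-12: P3@Q0 runs 1, rem=11, I/O yield, promote→Q0. Q0=[P3] Q1=[P1,P2] Q2=[]
t=12-13: P3@Q0 runs 1, rem=10, I/O yield, promote→Q0. Q0=[P3] Q1=[P1,P2] Q2=[]
t=13-14: P3@Q0 runs 1, rem=9, I/O yield, promote→Q0. Q0=[P3] Q1=[P1,P2] Q2=[]
t=14-15: P3@Q0 runs 1, rem=8, I/O yield, promote→Q0. Q0=[P3] Q1=[P1,P2] Q2=[]
t=15-16: P3@Q0 runs 1, rem=7, I/O yield, promote→Q0. Q0=[P3] Q1=[P1,P2] Q2=[]
t=16-17: P3@Q0 runs 1, rem=6, I/O yield, promote→Q0. Q0=[P3] Q1=[P1,P2] Q2=[]
t=17-18: P3@Q0 runs 1, rem=5, I/O yield, promote→Q0. Q0=[P3] Q1=[P1,P2] Q2=[]
t=18-19: P3@Q0 runs 1, rem=4, I/O yield, promote→Q0. Q0=[P3] Q1=[P1,P2] Q2=[]
t=19-20: P3@Q0 runs 1, rem=3, I/O yield, promote→Q0. Q0=[P3] Q1=[P1,P2] Q2=[]
t=20-21: P3@Q0 runs 1, rem=2, I/O yield, promote→Q0. Q0=[P3] Q1=[P1,P2] Q2=[]
t=21-22: P3@Q0 runs 1, rem=1, I/O yield, promote→Q0. Q0=[P3] Q1=[P1,P2] Q2=[]
t=22-23: P3@Q0 runs 1, rem=0, completes. Q0=[] Q1=[P1,P2] Q2=[]
t=23-29: P1@Q1 runs 6, rem=3, quantum used, demote→Q2. Q0=[] Q1=[P2] Q2=[P1]
t=29-33: P2@Q1 runs 4, rem=0, completes. Q0=[] Q1=[] Q2=[P1]
t=33-36: P1@Q2 runs 3, rem=0, completes. Q0=[] Q1=[] Q2=[]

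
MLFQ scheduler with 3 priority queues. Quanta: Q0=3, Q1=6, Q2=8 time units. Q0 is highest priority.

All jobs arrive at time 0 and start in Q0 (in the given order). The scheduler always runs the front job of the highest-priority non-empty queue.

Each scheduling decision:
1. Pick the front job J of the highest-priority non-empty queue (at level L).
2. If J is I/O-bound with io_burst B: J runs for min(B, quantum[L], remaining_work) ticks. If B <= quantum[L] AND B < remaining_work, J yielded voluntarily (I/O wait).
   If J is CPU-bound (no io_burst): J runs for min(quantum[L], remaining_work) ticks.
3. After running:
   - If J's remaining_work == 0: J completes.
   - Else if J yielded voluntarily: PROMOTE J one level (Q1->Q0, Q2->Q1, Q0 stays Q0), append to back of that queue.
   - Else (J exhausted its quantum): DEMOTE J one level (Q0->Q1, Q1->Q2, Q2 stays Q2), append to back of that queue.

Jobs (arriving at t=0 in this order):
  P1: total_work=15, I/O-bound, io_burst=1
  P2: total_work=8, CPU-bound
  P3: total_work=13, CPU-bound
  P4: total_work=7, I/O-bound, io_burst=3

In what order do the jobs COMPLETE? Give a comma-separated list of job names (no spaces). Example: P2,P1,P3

t=0-1: P1@Q0 runs 1, rem=14, I/O yield, promote→Q0. Q0=[P2,P3,P4,P1] Q1=[] Q2=[]
t=1-4: P2@Q0 runs 3, rem=5, quantum used, demote→Q1. Q0=[P3,P4,P1] Q1=[P2] Q2=[]
t=4-7: P3@Q0 runs 3, rem=10, quantum used, demote→Q1. Q0=[P4,P1] Q1=[P2,P3] Q2=[]
t=7-10: P4@Q0 runs 3, rem=4, I/O yield, promote→Q0. Q0=[P1,P4] Q1=[P2,P3] Q2=[]
t=10-11: P1@Q0 runs 1, rem=13, I/O yield, promote→Q0. Q0=[P4,P1] Q1=[P2,P3] Q2=[]
t=11-14: P4@Q0 runs 3, rem=1, I/O yield, promote→Q0. Q0=[P1,P4] Q1=[P2,P3] Q2=[]
t=14-15: P1@Q0 runs 1, rem=12, I/O yield, promote→Q0. Q0=[P4,P1] Q1=[P2,P3] Q2=[]
t=15-16: P4@Q0 runs 1, rem=0, completes. Q0=[P1] Q1=[P2,P3] Q2=[]
t=16-17: P1@Q0 runs 1, rem=11, I/O yield, promote→Q0. Q0=[P1] Q1=[P2,P3] Q2=[]
t=17-18: P1@Q0 runs 1, rem=10, I/O yield, promote→Q0. Q0=[P1] Q1=[P2,P3] Q2=[]
t=18-19: P1@Q0 runs 1, rem=9, I/O yield, promote→Q0. Q0=[P1] Q1=[P2,P3] Q2=[]
t=19-20: P1@Q0 runs 1, rem=8, I/O yield, promote→Q0. Q0=[P1] Q1=[P2,P3] Q2=[]
t=20-21: P1@Q0 runs 1, rem=7, I/O yield, promote→Q0. Q0=[P1] Q1=[P2,P3] Q2=[]
t=21-22: P1@Q0 runs 1, rem=6, I/O yield, promote→Q0. Q0=[P1] Q1=[P2,P3] Q2=[]
t=22-23: P1@Q0 runs 1, rem=5, I/O yield, promote→Q0. Q0=[P1] Q1=[P2,P3] Q2=[]
t=23-24: P1@Q0 runs 1, rem=4, I/O yield, promote→Q0. Q0=[P1] Q1=[P2,P3] Q2=[]
t=24-25: P1@Q0 runs 1, rem=3, I/O yield, promote→Q0. Q0=[P1] Q1=[P2,P3] Q2=[]
t=25-26: P1@Q0 runs 1, rem=2, I/O yield, promote→Q0. Q0=[P1] Q1=[P2,P3] Q2=[]
t=26-27: P1@Q0 runs 1, rem=1, I/O yield, promote→Q0. Q0=[P1] Q1=[P2,P3] Q2=[]
t=27-28: P1@Q0 runs 1, rem=0, completes. Q0=[] Q1=[P2,P3] Q2=[]
t=28-33: P2@Q1 runs 5, rem=0, completes. Q0=[] Q1=[P3] Q2=[]
t=33-39: P3@Q1 runs 6, rem=4, quantum used, demote→Q2. Q0=[] Q1=[] Q2=[P3]
t=39-43: P3@Q2 runs 4, rem=0, completes. Q0=[] Q1=[] Q2=[]

Answer: P4,P1,P2,P3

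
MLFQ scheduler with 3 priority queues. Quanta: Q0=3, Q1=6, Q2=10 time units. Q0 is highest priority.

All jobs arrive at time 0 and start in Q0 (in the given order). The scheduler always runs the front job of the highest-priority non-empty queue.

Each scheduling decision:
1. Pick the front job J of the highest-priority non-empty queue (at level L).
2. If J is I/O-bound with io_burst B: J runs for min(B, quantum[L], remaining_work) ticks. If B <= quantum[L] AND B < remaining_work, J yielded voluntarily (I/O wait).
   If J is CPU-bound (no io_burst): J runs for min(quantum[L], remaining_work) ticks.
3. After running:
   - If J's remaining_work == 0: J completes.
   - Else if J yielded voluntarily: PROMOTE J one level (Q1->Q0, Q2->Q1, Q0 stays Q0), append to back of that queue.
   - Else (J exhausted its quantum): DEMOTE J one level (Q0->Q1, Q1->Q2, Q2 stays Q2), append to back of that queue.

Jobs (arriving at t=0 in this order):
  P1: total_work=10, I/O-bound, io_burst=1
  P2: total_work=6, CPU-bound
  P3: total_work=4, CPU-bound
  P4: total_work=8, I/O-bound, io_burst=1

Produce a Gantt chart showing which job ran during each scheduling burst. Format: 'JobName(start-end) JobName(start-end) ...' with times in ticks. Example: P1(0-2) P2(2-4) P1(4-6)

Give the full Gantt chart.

t=0-1: P1@Q0 runs 1, rem=9, I/O yield, promote→Q0. Q0=[P2,P3,P4,P1] Q1=[] Q2=[]
t=1-4: P2@Q0 runs 3, rem=3, quantum used, demote→Q1. Q0=[P3,P4,P1] Q1=[P2] Q2=[]
t=4-7: P3@Q0 runs 3, rem=1, quantum used, demote→Q1. Q0=[P4,P1] Q1=[P2,P3] Q2=[]
t=7-8: P4@Q0 runs 1, rem=7, I/O yield, promote→Q0. Q0=[P1,P4] Q1=[P2,P3] Q2=[]
t=8-9: P1@Q0 runs 1, rem=8, I/O yield, promote→Q0. Q0=[P4,P1] Q1=[P2,P3] Q2=[]
t=9-10: P4@Q0 runs 1, rem=6, I/O yield, promote→Q0. Q0=[P1,P4] Q1=[P2,P3] Q2=[]
t=10-11: P1@Q0 runs 1, rem=7, I/O yield, promote→Q0. Q0=[P4,P1] Q1=[P2,P3] Q2=[]
t=11-12: P4@Q0 runs 1, rem=5, I/O yield, promote→Q0. Q0=[P1,P4] Q1=[P2,P3] Q2=[]
t=12-13: P1@Q0 runs 1, rem=6, I/O yield, promote→Q0. Q0=[P4,P1] Q1=[P2,P3] Q2=[]
t=13-14: P4@Q0 runs 1, rem=4, I/O yield, promote→Q0. Q0=[P1,P4] Q1=[P2,P3] Q2=[]
t=14-15: P1@Q0 runs 1, rem=5, I/O yield, promote→Q0. Q0=[P4,P1] Q1=[P2,P3] Q2=[]
t=15-16: P4@Q0 runs 1, rem=3, I/O yield, promote→Q0. Q0=[P1,P4] Q1=[P2,P3] Q2=[]
t=16-17: P1@Q0 runs 1, rem=4, I/O yield, promote→Q0. Q0=[P4,P1] Q1=[P2,P3] Q2=[]
t=17-18: P4@Q0 runs 1, rem=2, I/O yield, promote→Q0. Q0=[P1,P4] Q1=[P2,P3] Q2=[]
t=18-19: P1@Q0 runs 1, rem=3, I/O yield, promote→Q0. Q0=[P4,P1] Q1=[P2,P3] Q2=[]
t=19-20: P4@Q0 runs 1, rem=1, I/O yield, promote→Q0. Q0=[P1,P4] Q1=[P2,P3] Q2=[]
t=20-21: P1@Q0 runs 1, rem=2, I/O yield, promote→Q0. Q0=[P4,P1] Q1=[P2,P3] Q2=[]
t=21-22: P4@Q0 runs 1, rem=0, completes. Q0=[P1] Q1=[P2,P3] Q2=[]
t=22-23: P1@Q0 runs 1, rem=1, I/O yield, promote→Q0. Q0=[P1] Q1=[P2,P3] Q2=[]
t=23-24: P1@Q0 runs 1, rem=0, completes. Q0=[] Q1=[P2,P3] Q2=[]
t=24-27: P2@Q1 runs 3, rem=0, completes. Q0=[] Q1=[P3] Q2=[]
t=27-28: P3@Q1 runs 1, rem=0, completes. Q0=[] Q1=[] Q2=[]

Answer: P1(0-1) P2(1-4) P3(4-7) P4(7-8) P1(8-9) P4(9-10) P1(10-11) P4(11-12) P1(12-13) P4(13-14) P1(14-15) P4(15-16) P1(16-17) P4(17-18) P1(18-19) P4(19-20) P1(20-21) P4(21-22) P1(22-23) P1(23-24) P2(24-27) P3(27-28)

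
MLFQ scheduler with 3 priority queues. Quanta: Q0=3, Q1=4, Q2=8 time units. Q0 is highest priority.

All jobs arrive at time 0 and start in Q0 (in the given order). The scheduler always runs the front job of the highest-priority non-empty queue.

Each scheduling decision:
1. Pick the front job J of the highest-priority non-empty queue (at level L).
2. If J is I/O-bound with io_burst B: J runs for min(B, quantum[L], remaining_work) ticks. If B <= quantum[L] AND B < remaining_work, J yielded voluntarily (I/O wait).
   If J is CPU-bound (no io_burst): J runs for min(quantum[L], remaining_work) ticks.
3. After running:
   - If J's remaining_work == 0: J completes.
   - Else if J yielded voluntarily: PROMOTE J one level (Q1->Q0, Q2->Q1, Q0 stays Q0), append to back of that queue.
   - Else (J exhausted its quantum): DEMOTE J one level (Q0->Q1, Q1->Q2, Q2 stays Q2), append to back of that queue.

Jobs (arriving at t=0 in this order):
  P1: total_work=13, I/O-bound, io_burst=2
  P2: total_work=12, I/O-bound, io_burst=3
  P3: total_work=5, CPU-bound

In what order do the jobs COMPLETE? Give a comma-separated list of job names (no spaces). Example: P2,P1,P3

t=0-2: P1@Q0 runs 2, rem=11, I/O yield, promote→Q0. Q0=[P2,P3,P1] Q1=[] Q2=[]
t=2-5: P2@Q0 runs 3, rem=9, I/O yield, promote→Q0. Q0=[P3,P1,P2] Q1=[] Q2=[]
t=5-8: P3@Q0 runs 3, rem=2, quantum used, demote→Q1. Q0=[P1,P2] Q1=[P3] Q2=[]
t=8-10: P1@Q0 runs 2, rem=9, I/O yield, promote→Q0. Q0=[P2,P1] Q1=[P3] Q2=[]
t=10-13: P2@Q0 runs 3, rem=6, I/O yield, promote→Q0. Q0=[P1,P2] Q1=[P3] Q2=[]
t=13-15: P1@Q0 runs 2, rem=7, I/O yield, promote→Q0. Q0=[P2,P1] Q1=[P3] Q2=[]
t=15-18: P2@Q0 runs 3, rem=3, I/O yield, promote→Q0. Q0=[P1,P2] Q1=[P3] Q2=[]
t=18-20: P1@Q0 runs 2, rem=5, I/O yield, promote→Q0. Q0=[P2,P1] Q1=[P3] Q2=[]
t=20-23: P2@Q0 runs 3, rem=0, completes. Q0=[P1] Q1=[P3] Q2=[]
t=23-25: P1@Q0 runs 2, rem=3, I/O yield, promote→Q0. Q0=[P1] Q1=[P3] Q2=[]
t=25-27: P1@Q0 runs 2, rem=1, I/O yield, promote→Q0. Q0=[P1] Q1=[P3] Q2=[]
t=27-28: P1@Q0 runs 1, rem=0, completes. Q0=[] Q1=[P3] Q2=[]
t=28-30: P3@Q1 runs 2, rem=0, completes. Q0=[] Q1=[] Q2=[]

Answer: P2,P1,P3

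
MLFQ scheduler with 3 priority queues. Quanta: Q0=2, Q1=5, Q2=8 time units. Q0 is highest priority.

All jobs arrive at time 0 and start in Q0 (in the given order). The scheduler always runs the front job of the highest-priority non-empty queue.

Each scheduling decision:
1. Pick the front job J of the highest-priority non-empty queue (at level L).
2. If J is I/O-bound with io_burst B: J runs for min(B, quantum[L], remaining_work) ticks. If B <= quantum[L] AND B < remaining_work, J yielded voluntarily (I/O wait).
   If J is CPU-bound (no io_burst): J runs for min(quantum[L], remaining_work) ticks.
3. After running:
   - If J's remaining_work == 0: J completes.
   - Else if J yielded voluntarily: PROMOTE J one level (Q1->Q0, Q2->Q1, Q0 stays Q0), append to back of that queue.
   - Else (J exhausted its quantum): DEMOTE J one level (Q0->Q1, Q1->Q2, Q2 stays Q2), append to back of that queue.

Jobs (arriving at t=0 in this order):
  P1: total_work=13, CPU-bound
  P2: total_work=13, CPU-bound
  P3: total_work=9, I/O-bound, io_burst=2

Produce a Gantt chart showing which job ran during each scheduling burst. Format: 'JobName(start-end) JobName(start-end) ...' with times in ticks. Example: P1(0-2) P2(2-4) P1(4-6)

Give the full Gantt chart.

Answer: P1(0-2) P2(2-4) P3(4-6) P3(6-8) P3(8-10) P3(10-12) P3(12-13) P1(13-18) P2(18-23) P1(23-29) P2(29-35)

Derivation:
t=0-2: P1@Q0 runs 2, rem=11, quantum used, demote→Q1. Q0=[P2,P3] Q1=[P1] Q2=[]
t=2-4: P2@Q0 runs 2, rem=11, quantum used, demote→Q1. Q0=[P3] Q1=[P1,P2] Q2=[]
t=4-6: P3@Q0 runs 2, rem=7, I/O yield, promote→Q0. Q0=[P3] Q1=[P1,P2] Q2=[]
t=6-8: P3@Q0 runs 2, rem=5, I/O yield, promote→Q0. Q0=[P3] Q1=[P1,P2] Q2=[]
t=8-10: P3@Q0 runs 2, rem=3, I/O yield, promote→Q0. Q0=[P3] Q1=[P1,P2] Q2=[]
t=10-12: P3@Q0 runs 2, rem=1, I/O yield, promote→Q0. Q0=[P3] Q1=[P1,P2] Q2=[]
t=12-13: P3@Q0 runs 1, rem=0, completes. Q0=[] Q1=[P1,P2] Q2=[]
t=13-18: P1@Q1 runs 5, rem=6, quantum used, demote→Q2. Q0=[] Q1=[P2] Q2=[P1]
t=18-23: P2@Q1 runs 5, rem=6, quantum used, demote→Q2. Q0=[] Q1=[] Q2=[P1,P2]
t=23-29: P1@Q2 runs 6, rem=0, completes. Q0=[] Q1=[] Q2=[P2]
t=29-35: P2@Q2 runs 6, rem=0, completes. Q0=[] Q1=[] Q2=[]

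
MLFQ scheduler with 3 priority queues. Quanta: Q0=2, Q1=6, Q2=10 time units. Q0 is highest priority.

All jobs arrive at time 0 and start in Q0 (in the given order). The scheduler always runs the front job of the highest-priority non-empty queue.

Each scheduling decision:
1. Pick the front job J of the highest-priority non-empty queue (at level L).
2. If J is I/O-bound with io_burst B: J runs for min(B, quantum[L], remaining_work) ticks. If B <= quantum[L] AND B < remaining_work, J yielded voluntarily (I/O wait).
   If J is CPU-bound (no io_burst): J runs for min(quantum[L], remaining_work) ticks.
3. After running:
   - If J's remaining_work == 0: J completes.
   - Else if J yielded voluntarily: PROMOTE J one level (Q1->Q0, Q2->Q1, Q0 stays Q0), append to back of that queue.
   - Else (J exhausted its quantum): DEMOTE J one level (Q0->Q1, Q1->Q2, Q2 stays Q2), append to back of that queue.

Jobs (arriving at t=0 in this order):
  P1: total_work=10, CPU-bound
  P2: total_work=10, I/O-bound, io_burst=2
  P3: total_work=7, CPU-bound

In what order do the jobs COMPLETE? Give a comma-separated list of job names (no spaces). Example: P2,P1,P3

Answer: P2,P3,P1

Derivation:
t=0-2: P1@Q0 runs 2, rem=8, quantum used, demote→Q1. Q0=[P2,P3] Q1=[P1] Q2=[]
t=2-4: P2@Q0 runs 2, rem=8, I/O yield, promote→Q0. Q0=[P3,P2] Q1=[P1] Q2=[]
t=4-6: P3@Q0 runs 2, rem=5, quantum used, demote→Q1. Q0=[P2] Q1=[P1,P3] Q2=[]
t=6-8: P2@Q0 runs 2, rem=6, I/O yield, promote→Q0. Q0=[P2] Q1=[P1,P3] Q2=[]
t=8-10: P2@Q0 runs 2, rem=4, I/O yield, promote→Q0. Q0=[P2] Q1=[P1,P3] Q2=[]
t=10-12: P2@Q0 runs 2, rem=2, I/O yield, promote→Q0. Q0=[P2] Q1=[P1,P3] Q2=[]
t=12-14: P2@Q0 runs 2, rem=0, completes. Q0=[] Q1=[P1,P3] Q2=[]
t=14-20: P1@Q1 runs 6, rem=2, quantum used, demote→Q2. Q0=[] Q1=[P3] Q2=[P1]
t=20-25: P3@Q1 runs 5, rem=0, completes. Q0=[] Q1=[] Q2=[P1]
t=25-27: P1@Q2 runs 2, rem=0, completes. Q0=[] Q1=[] Q2=[]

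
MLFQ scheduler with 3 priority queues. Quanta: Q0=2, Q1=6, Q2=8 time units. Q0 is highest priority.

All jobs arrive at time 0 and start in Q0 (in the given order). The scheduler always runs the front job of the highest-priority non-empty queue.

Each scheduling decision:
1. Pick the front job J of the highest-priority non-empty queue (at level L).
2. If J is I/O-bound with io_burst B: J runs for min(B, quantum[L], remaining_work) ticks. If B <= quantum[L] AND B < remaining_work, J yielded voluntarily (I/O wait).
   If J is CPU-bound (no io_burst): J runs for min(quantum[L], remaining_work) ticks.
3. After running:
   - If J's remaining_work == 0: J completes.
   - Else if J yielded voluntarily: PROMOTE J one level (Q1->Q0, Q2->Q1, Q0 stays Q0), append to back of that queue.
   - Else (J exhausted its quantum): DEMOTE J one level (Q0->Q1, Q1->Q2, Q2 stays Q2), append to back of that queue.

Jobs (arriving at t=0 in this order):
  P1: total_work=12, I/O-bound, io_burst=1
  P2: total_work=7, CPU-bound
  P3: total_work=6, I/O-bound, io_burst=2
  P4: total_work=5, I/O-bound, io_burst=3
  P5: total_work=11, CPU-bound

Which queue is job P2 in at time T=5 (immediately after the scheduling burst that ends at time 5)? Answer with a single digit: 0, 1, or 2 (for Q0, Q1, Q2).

t=0-1: P1@Q0 runs 1, rem=11, I/O yield, promote→Q0. Q0=[P2,P3,P4,P5,P1] Q1=[] Q2=[]
t=1-3: P2@Q0 runs 2, rem=5, quantum used, demote→Q1. Q0=[P3,P4,P5,P1] Q1=[P2] Q2=[]
t=3-5: P3@Q0 runs 2, rem=4, I/O yield, promote→Q0. Q0=[P4,P5,P1,P3] Q1=[P2] Q2=[]
t=5-7: P4@Q0 runs 2, rem=3, quantum used, demote→Q1. Q0=[P5,P1,P3] Q1=[P2,P4] Q2=[]
t=7-9: P5@Q0 runs 2, rem=9, quantum used, demote→Q1. Q0=[P1,P3] Q1=[P2,P4,P5] Q2=[]
t=9-10: P1@Q0 runs 1, rem=10, I/O yield, promote→Q0. Q0=[P3,P1] Q1=[P2,P4,P5] Q2=[]
t=10-12: P3@Q0 runs 2, rem=2, I/O yield, promote→Q0. Q0=[P1,P3] Q1=[P2,P4,P5] Q2=[]
t=12-13: P1@Q0 runs 1, rem=9, I/O yield, promote→Q0. Q0=[P3,P1] Q1=[P2,P4,P5] Q2=[]
t=13-15: P3@Q0 runs 2, rem=0, completes. Q0=[P1] Q1=[P2,P4,P5] Q2=[]
t=15-16: P1@Q0 runs 1, rem=8, I/O yield, promote→Q0. Q0=[P1] Q1=[P2,P4,P5] Q2=[]
t=16-17: P1@Q0 runs 1, rem=7, I/O yield, promote→Q0. Q0=[P1] Q1=[P2,P4,P5] Q2=[]
t=17-18: P1@Q0 runs 1, rem=6, I/O yield, promote→Q0. Q0=[P1] Q1=[P2,P4,P5] Q2=[]
t=18-19: P1@Q0 runs 1, rem=5, I/O yield, promote→Q0. Q0=[P1] Q1=[P2,P4,P5] Q2=[]
t=19-20: P1@Q0 runs 1, rem=4, I/O yield, promote→Q0. Q0=[P1] Q1=[P2,P4,P5] Q2=[]
t=20-21: P1@Q0 runs 1, rem=3, I/O yield, promote→Q0. Q0=[P1] Q1=[P2,P4,P5] Q2=[]
t=21-22: P1@Q0 runs 1, rem=2, I/O yield, promote→Q0. Q0=[P1] Q1=[P2,P4,P5] Q2=[]
t=22-23: P1@Q0 runs 1, rem=1, I/O yield, promote→Q0. Q0=[P1] Q1=[P2,P4,P5] Q2=[]
t=23-24: P1@Q0 runs 1, rem=0, completes. Q0=[] Q1=[P2,P4,P5] Q2=[]
t=24-29: P2@Q1 runs 5, rem=0, completes. Q0=[] Q1=[P4,P5] Q2=[]
t=29-32: P4@Q1 runs 3, rem=0, completes. Q0=[] Q1=[P5] Q2=[]
t=32-38: P5@Q1 runs 6, rem=3, quantum used, demote→Q2. Q0=[] Q1=[] Q2=[P5]
t=38-41: P5@Q2 runs 3, rem=0, completes. Q0=[] Q1=[] Q2=[]

Answer: 1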